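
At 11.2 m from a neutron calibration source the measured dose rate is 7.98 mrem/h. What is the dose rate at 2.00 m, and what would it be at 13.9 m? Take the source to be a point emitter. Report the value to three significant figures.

250 mrem/h; 5.18 mrem/h

By the inverse-square law,
At 2.00 m: 7.98 × (11.2/2.00)² = 7.98 × 31.36 = 250.3 mrem/h
At 13.9 m: (2.00/13.9)² = 0.02070, so 250.3 × 0.02070 = 5.181 mrem/h.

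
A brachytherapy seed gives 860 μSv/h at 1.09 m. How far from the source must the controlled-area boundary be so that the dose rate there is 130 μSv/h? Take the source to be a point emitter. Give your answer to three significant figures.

2.80 m

Applying the 1/r² law, d₂ = d₁·√(I₁/I₂).
I₁/I₂ = 860/130 = 6.615, so d₂ = 1.09 × √6.615 = 2.803 m.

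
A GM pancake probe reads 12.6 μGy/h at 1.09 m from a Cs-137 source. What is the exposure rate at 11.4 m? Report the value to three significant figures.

Intensity scales as (d₁/d₂)², so the rate at 11.4 m is
12.6 × (1.09/11.4)² = 12.6 × 0.009142 = 0.1152 μGy/h.

0.115 μGy/h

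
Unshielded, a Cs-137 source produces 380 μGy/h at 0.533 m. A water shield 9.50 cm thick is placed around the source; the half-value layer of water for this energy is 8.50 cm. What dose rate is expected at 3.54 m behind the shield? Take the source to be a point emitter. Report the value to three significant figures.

Distance alone: 380 × (0.533/3.54)² = 380 × 0.02267 = 8.615 μGy/h.
Shield: 9.50/8.50 = 1.118 half-value layers → attenuation 2^(−1.118) = 0.4607.
Combined: 8.615 × 0.4607 = 3.969 μGy/h.

3.97 μGy/h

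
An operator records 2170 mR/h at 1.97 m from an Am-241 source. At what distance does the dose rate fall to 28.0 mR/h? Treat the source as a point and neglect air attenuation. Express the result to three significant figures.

By the inverse-square law, d₂ = d₁·√(I₁/I₂).
I₁/I₂ = 2170/28.0 = 77.50, so d₂ = 1.97 × √77.50 = 17.34 m.

17.3 m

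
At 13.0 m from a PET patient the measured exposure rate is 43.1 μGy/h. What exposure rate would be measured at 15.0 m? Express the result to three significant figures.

Intensity scales as (d₁/d₂)², so scaling from 13.0 m to 15.0 m:
(13.0/15.0)² = 0.7511, so 43.1 × 0.7511 = 32.37 μGy/h.

32.4 μGy/h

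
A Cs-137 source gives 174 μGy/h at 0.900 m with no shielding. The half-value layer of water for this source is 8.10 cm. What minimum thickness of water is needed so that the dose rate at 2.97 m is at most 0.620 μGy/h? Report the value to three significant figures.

At 2.97 m, distance alone gives 174 × (0.900/2.97)² = 174 × 0.09183 = 15.98 μGy/h.
Further attenuation needed: 15.98/0.620 = 25.77.
n = log₂(25.77) = 4.688 half-value layers.
Thickness = 4.688 × 8.10 cm = 37.97 cm.

38.0 cm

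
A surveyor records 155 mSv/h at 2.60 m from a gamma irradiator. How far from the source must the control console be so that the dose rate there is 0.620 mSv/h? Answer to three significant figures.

41.1 m

By the inverse-square law, d₂ = d₁·√(I₁/I₂).
I₁/I₂ = 155/0.620 = 250.0, so d₂ = 2.60 × √250.0 = 41.11 m.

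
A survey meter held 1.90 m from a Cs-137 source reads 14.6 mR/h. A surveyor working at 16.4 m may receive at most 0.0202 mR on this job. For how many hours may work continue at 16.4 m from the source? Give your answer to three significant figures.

By the inverse-square law, rate at 16.4 m:
14.6 × (1.90/16.4)² = 14.6 × 0.01342 = 0.1959 mR/h.
Stay time = 0.0202 mR ÷ 0.1959 mR/h = 0.1031 h.

0.103 h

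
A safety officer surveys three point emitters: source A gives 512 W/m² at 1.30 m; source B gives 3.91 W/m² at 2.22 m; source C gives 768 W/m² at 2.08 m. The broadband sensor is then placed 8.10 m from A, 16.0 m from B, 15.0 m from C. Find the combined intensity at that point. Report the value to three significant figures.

By superposition, sum each source's inverse-square contribution:
A: 512 × (1.30/8.10)² = 13.19 W/m²
B: 3.91 × (2.22/16.0)² = 0.07527 W/m²
C: 768 × (2.08/15.0)² = 14.77 W/m²
Total = 13.19 + 0.07527 + 14.77 = 28.04 W/m².

28.0 W/m²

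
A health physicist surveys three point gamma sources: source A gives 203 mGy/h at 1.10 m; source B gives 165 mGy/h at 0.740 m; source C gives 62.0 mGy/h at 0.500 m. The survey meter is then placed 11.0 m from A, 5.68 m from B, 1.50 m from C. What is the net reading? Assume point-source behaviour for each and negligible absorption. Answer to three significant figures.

11.7 mGy/h

Each source contributes Iᵢ·(dᵢ/rᵢ)²; contributions add.
A: 203 × (1.10/11.0)² = 2.030 mGy/h
B: 165 × (0.740/5.68)² = 2.801 mGy/h
C: 62.0 × (0.500/1.50)² = 6.889 mGy/h
Total = 2.030 + 2.801 + 6.889 = 11.72 mGy/h.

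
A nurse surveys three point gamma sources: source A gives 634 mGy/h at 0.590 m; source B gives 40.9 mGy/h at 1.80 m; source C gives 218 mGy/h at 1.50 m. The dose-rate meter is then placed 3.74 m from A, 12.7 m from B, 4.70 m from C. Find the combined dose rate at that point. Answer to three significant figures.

38.8 mGy/h

Each source contributes Iᵢ·(dᵢ/rᵢ)²; contributions add.
A: 634 × (0.590/3.74)² = 15.78 mGy/h
B: 40.9 × (1.80/12.7)² = 0.8216 mGy/h
C: 218 × (1.50/4.70)² = 22.20 mGy/h
Total = 15.78 + 0.8216 + 22.20 = 38.80 mGy/h.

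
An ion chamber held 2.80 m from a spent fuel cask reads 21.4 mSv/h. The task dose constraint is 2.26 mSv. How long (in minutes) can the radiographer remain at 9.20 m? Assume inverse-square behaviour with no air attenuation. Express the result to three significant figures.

68.4 min

Since intensity falls as 1/r², rate at 9.20 m:
21.4 × (2.80/9.20)² = 21.4 × 0.09263 = 1.982 mSv/h.
Stay time = 2.26 mSv ÷ 1.982 mSv/h = 1.140 h = 68.40 min.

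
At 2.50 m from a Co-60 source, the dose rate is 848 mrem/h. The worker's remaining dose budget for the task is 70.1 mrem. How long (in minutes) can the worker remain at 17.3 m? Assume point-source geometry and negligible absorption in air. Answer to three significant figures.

238 min

Intensity scales as (d₁/d₂)², so rate at 17.3 m:
(2.50/17.3)² = 0.02088, so 848 × 0.02088 = 17.71 mrem/h.
Stay time = 70.1 mrem ÷ 17.71 mrem/h = 3.958 h = 237.5 min.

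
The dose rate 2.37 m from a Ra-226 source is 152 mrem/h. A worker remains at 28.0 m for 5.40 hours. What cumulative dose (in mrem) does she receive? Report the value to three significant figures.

5.88 mrem

Using I₁d₁² = I₂d₂², rate at 28.0 m:
152 × (2.37/28.0)² = 152 × 0.007164 = 1.089 mrem/h.
Dose = rate × time = 1.089 mrem/h × 5.400 h = 5.881 mrem.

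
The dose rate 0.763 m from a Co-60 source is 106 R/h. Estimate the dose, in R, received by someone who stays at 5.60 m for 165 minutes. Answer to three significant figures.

5.41 R

By the inverse-square law, rate at 5.60 m:
106 × (0.763/5.60)² = 106 × 0.01856 = 1.967 R/h.
Dose = rate × time = 1.967 R/h × 2.750 h = 5.409 R.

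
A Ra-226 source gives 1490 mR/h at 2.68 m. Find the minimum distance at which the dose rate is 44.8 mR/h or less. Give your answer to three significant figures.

15.5 m

Intensity scales as (d₁/d₂)², so d₂ = d₁·√(I₁/I₂).
I₁/I₂ = 1490/44.8 = 33.26, so d₂ = 2.68 × √33.26 = 15.46 m.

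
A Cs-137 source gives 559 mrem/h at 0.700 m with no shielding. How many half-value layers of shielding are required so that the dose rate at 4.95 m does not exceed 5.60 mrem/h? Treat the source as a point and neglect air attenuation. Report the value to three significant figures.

0.997 half-value layers

At 4.95 m, distance alone gives (0.700/4.95)² = 0.02000, so 559 × 0.02000 = 11.18 mrem/h.
Further attenuation needed: 11.18/5.60 = 1.996.
n = log₂(1.996) = 0.9971 half-value layers.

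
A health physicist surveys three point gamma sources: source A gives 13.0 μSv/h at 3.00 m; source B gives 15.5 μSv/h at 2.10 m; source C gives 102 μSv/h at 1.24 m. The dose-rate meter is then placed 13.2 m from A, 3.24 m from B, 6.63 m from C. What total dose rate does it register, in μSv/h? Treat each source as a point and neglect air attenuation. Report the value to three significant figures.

Each source contributes Iᵢ·(dᵢ/rᵢ)²; contributions add.
A: 13.0 × (3.00/13.2)² = 0.6715 μSv/h
B: 15.5 × (2.10/3.24)² = 6.511 μSv/h
C: 102 × (1.24/6.63)² = 3.568 μSv/h
Total = 0.6715 + 6.511 + 3.568 = 10.75 μSv/h.

10.8 μSv/h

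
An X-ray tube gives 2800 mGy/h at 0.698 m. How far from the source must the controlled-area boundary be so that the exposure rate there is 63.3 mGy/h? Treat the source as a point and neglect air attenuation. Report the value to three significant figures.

4.64 m

Since intensity falls as 1/r², d₂ = d₁·√(I₁/I₂).
I₁/I₂ = 2800/63.3 = 44.23, so d₂ = 0.698 × √44.23 = 4.642 m.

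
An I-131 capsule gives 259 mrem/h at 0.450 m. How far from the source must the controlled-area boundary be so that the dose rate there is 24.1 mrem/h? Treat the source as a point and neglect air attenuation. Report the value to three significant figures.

Using I₁d₁² = I₂d₂², d₂ = d₁·√(I₁/I₂).
I₁/I₂ = 259/24.1 = 10.75, so d₂ = 0.450 × √10.75 = 1.475 m.

1.48 m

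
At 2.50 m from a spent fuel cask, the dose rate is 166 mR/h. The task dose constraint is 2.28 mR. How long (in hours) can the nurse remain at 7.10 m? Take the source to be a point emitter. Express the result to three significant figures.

0.111 h

Intensity scales as (d₁/d₂)², so rate at 7.10 m:
(2.50/7.10)² = 0.1240, so 166 × 0.1240 = 20.58 mR/h.
Stay time = 2.28 mR ÷ 20.58 mR/h = 0.1108 h.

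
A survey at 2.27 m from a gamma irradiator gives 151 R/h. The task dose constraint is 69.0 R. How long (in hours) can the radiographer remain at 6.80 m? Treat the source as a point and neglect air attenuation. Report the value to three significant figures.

Intensity scales as (d₁/d₂)², so rate at 6.80 m:
151 × (2.27/6.80)² = 151 × 0.1114 = 16.82 R/h.
Stay time = 69.0 R ÷ 16.82 R/h = 4.102 h.

4.10 h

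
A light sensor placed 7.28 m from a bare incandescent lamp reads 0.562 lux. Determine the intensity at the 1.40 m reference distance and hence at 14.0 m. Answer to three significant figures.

By the inverse-square law,
At 1.40 m: 0.562 × (7.28/1.40)² = 0.562 × 27.04 = 15.20 lux
At 14.0 m: 15.20 × (1.40/14.0)² = 15.20 × 0.01000 = 0.1520 lux.

15.2 lux; 0.152 lux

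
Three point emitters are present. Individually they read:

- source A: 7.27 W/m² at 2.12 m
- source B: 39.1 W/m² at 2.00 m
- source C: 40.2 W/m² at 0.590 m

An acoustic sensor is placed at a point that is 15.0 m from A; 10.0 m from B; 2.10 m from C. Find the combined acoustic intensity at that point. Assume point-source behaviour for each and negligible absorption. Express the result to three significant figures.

By superposition, sum each source's inverse-square contribution:
A: 7.27 × (2.12/15.0)² = 0.1452 W/m²
B: 39.1 × (2.00/10.0)² = 1.564 W/m²
C: 40.2 × (0.590/2.10)² = 3.173 W/m²
Total = 0.1452 + 1.564 + 3.173 = 4.882 W/m².

4.88 W/m²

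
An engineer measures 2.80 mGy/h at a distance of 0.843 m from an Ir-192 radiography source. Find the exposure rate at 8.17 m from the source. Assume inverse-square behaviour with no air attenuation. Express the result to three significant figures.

0.0298 mGy/h

Using I₁d₁² = I₂d₂², the rate at 8.17 m is
(0.843/8.17)² = 0.01065, so 2.80 × 0.01065 = 0.02982 mGy/h.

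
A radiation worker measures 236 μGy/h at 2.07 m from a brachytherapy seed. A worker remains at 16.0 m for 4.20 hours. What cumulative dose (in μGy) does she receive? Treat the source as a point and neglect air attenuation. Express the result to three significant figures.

16.6 μGy

Since intensity falls as 1/r², rate at 16.0 m:
(2.07/16.0)² = 0.01674, so 236 × 0.01674 = 3.951 μGy/h.
Dose = rate × time = 3.951 μGy/h × 4.200 h = 16.59 μGy.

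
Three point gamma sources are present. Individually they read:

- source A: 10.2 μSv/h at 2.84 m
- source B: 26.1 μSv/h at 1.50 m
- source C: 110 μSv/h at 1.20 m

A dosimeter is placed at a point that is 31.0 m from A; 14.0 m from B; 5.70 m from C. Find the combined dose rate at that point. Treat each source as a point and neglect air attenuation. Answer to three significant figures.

5.26 μSv/h

By superposition, sum each source's inverse-square contribution:
A: 10.2 × (2.84/31.0)² = 0.08561 μSv/h
B: 26.1 × (1.50/14.0)² = 0.2996 μSv/h
C: 110 × (1.20/5.70)² = 4.875 μSv/h
Total = 0.08561 + 0.2996 + 4.875 = 5.260 μSv/h.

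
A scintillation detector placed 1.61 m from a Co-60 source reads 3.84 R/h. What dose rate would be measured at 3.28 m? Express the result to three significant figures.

0.925 R/h

Intensity scales as (d₁/d₂)², so scaling from 1.61 m to 3.28 m:
(1.61/3.28)² = 0.2409, so 3.84 × 0.2409 = 0.9251 R/h.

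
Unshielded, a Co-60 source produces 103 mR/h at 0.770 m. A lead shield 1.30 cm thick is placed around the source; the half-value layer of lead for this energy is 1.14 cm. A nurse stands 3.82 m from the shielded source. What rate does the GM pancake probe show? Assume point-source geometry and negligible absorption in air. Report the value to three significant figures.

1.90 mR/h

Distance alone: (0.770/3.82)² = 0.04063, so 103 × 0.04063 = 4.185 mR/h.
Shield: 1.30/1.14 = 1.140 half-value layers → attenuation 2^(−1.140) = 0.4538.
Combined: 4.185 × 0.4538 = 1.899 mR/h.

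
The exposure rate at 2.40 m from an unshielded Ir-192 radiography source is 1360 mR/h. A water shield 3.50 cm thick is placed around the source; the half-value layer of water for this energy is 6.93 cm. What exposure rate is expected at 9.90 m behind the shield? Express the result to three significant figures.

56.3 mR/h

Distance alone: (2.40/9.90)² = 0.05877, so 1360 × 0.05877 = 79.93 mR/h.
Shield: 3.50/6.93 = 0.5051 half-value layers → attenuation 2^(−0.5051) = 0.7046.
Combined: 79.93 × 0.7046 = 56.32 mR/h.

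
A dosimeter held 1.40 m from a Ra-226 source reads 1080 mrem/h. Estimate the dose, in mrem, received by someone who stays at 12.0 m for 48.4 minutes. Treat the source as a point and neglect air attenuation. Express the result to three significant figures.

Since intensity falls as 1/r², rate at 12.0 m:
1080 × (1.40/12.0)² = 1080 × 0.01361 = 14.70 mrem/h.
Dose = rate × time = 14.70 mrem/h × 0.8067 h = 11.86 mrem.

11.9 mrem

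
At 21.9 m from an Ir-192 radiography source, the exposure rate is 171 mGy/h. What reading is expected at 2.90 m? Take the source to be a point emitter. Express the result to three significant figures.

9750 mGy/h

Using I₁d₁² = I₂d₂², the rate at 2.90 m is
171 × (21.9/2.90)² = 171 × 57.03 = 9752 mGy/h.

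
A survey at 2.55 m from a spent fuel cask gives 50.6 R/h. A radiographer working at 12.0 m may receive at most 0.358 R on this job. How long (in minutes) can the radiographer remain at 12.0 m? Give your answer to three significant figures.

9.40 min

Since intensity falls as 1/r², rate at 12.0 m:
(2.55/12.0)² = 0.04516, so 50.6 × 0.04516 = 2.285 R/h.
Stay time = 0.358 R ÷ 2.285 R/h = 0.1567 h = 9.402 min.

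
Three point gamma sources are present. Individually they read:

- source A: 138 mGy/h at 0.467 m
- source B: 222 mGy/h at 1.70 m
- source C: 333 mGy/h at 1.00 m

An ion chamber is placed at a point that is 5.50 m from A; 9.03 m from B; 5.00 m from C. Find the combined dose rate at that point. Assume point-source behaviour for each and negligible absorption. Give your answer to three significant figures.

22.2 mGy/h

Each source contributes Iᵢ·(dᵢ/rᵢ)²; contributions add.
A: 138 × (0.467/5.50)² = 0.9949 mGy/h
B: 222 × (1.70/9.03)² = 7.868 mGy/h
C: 333 × (1.00/5.00)² = 13.32 mGy/h
Total = 0.9949 + 7.868 + 13.32 = 22.18 mGy/h.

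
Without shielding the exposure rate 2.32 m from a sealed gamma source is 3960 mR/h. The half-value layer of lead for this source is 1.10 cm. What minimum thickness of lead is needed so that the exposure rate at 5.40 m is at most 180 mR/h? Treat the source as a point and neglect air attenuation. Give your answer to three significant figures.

At 5.40 m, distance alone gives (2.32/5.40)² = 0.1846, so 3960 × 0.1846 = 731.0 mR/h.
Further attenuation needed: 731.0/180 = 4.061.
n = log₂(4.061) = 2.022 half-value layers.
Thickness = 2.022 × 1.10 cm = 2.224 cm.

2.22 cm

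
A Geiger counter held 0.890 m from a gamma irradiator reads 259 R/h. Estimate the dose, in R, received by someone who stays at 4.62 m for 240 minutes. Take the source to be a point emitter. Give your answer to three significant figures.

38.4 R

Using I₁d₁² = I₂d₂², rate at 4.62 m:
(0.890/4.62)² = 0.03711, so 259 × 0.03711 = 9.611 R/h.
Dose = rate × time = 9.611 R/h × 4.000 h = 38.44 R.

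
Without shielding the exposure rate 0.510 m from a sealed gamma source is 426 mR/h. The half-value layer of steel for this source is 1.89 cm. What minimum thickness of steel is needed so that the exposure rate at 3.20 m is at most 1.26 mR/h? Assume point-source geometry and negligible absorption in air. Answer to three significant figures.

5.86 cm

At 3.20 m, distance alone gives (0.510/3.20)² = 0.02540, so 426 × 0.02540 = 10.82 mR/h.
Further attenuation needed: 10.82/1.26 = 8.587.
n = log₂(8.587) = 3.102 half-value layers.
Thickness = 3.102 × 1.89 cm = 5.863 cm.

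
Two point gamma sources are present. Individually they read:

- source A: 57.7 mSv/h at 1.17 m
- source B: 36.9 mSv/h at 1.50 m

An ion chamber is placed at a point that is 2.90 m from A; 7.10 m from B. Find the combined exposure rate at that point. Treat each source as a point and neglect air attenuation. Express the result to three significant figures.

Each source contributes Iᵢ·(dᵢ/rᵢ)²; contributions add.
A: 57.7 × (1.17/2.90)² = 9.392 mSv/h
B: 36.9 × (1.50/7.10)² = 1.647 mSv/h
Total = 9.392 + 1.647 = 11.04 mSv/h.

11.0 mSv/h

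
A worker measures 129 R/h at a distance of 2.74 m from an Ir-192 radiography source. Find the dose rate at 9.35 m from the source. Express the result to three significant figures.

Applying the 1/r² law, the rate at 9.35 m is
(2.74/9.35)² = 0.08588, so 129 × 0.08588 = 11.08 R/h.

11.1 R/h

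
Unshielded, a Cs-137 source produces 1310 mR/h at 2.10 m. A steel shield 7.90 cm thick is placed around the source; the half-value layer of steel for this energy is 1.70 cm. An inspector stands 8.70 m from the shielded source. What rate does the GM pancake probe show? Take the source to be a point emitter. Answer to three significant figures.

3.05 mR/h

Distance alone: (2.10/8.70)² = 0.05826, so 1310 × 0.05826 = 76.32 mR/h.
Shield: 7.90/1.70 = 4.647 half-value layers → attenuation 2^(−4.647) = 0.03991.
Combined: 76.32 × 0.03991 = 3.046 mR/h.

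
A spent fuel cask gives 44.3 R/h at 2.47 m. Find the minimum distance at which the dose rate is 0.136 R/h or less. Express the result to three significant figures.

By the inverse-square law, d₂ = d₁·√(I₁/I₂).
I₁/I₂ = 44.3/0.136 = 325.7, so d₂ = 2.47 × √325.7 = 44.58 m.

44.6 m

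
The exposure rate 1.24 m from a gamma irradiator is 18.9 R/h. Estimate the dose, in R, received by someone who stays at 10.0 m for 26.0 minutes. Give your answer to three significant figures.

Applying the 1/r² law, rate at 10.0 m:
18.9 × (1.24/10.0)² = 18.9 × 0.01538 = 0.2907 R/h.
Dose = rate × time = 0.2907 R/h × 0.4333 h = 0.1260 R.

0.126 R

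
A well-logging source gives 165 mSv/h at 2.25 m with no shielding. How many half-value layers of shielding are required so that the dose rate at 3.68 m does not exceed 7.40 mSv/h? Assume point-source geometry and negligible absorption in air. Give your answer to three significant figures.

3.06 half-value layers

At 3.68 m, distance alone gives (2.25/3.68)² = 0.3738, so 165 × 0.3738 = 61.68 mSv/h.
Further attenuation needed: 61.68/7.40 = 8.335.
n = log₂(8.335) = 3.059 half-value layers.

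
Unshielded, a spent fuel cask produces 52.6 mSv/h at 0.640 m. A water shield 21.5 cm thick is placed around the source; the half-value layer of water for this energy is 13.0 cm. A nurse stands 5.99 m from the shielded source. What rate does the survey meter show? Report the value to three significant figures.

Distance alone: (0.640/5.99)² = 0.01142, so 52.6 × 0.01142 = 0.6007 mSv/h.
Shield: 21.5/13.0 = 1.654 half-value layers → attenuation 2^(−1.654) = 0.3178.
Combined: 0.6007 × 0.3178 = 0.1909 mSv/h.

0.191 mSv/h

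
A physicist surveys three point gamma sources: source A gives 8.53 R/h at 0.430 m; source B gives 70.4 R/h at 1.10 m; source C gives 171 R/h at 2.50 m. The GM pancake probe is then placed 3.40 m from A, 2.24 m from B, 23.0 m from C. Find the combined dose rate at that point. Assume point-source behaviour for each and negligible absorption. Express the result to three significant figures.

By superposition, sum each source's inverse-square contribution:
A: 8.53 × (0.430/3.40)² = 0.1364 R/h
B: 70.4 × (1.10/2.24)² = 16.98 R/h
C: 171 × (2.50/23.0)² = 2.020 R/h
Total = 0.1364 + 16.98 + 2.020 = 19.14 R/h.

19.1 R/h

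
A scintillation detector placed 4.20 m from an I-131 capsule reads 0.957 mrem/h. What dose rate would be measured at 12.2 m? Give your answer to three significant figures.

0.113 mrem/h

By the inverse-square law, scaling from 4.20 m to 12.2 m:
(4.20/12.2)² = 0.1185, so 0.957 × 0.1185 = 0.1134 mrem/h.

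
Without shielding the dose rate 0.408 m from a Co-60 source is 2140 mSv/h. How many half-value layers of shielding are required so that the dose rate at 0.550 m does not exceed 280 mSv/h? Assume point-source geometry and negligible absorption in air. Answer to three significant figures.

At 0.550 m, distance alone gives (0.408/0.550)² = 0.5503, so 2140 × 0.5503 = 1178 mSv/h.
Further attenuation needed: 1178/280 = 4.207.
n = log₂(4.207) = 2.073 half-value layers.

2.07 half-value layers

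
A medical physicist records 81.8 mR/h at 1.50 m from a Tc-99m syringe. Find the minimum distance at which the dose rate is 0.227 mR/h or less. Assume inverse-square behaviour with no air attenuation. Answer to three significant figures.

28.5 m

Since intensity falls as 1/r², d₂ = d₁·√(I₁/I₂).
I₁/I₂ = 81.8/0.227 = 360.4, so d₂ = 1.50 × √360.4 = 28.48 m.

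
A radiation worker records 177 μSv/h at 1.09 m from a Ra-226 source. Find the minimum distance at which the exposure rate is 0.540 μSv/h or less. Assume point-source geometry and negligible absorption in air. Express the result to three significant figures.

Intensity scales as (d₁/d₂)², so d₂ = d₁·√(I₁/I₂).
I₁/I₂ = 177/0.540 = 327.8, so d₂ = 1.09 × √327.8 = 19.73 m.

19.7 m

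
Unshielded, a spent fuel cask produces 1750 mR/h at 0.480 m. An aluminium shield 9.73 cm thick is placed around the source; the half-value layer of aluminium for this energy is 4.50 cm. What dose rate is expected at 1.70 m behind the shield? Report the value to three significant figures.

31.2 mR/h

Distance alone: 1750 × (0.480/1.70)² = 1750 × 0.07972 = 139.5 mR/h.
Shield: 9.73/4.50 = 2.162 half-value layers → attenuation 2^(−2.162) = 0.2234.
Combined: 139.5 × 0.2234 = 31.16 mR/h.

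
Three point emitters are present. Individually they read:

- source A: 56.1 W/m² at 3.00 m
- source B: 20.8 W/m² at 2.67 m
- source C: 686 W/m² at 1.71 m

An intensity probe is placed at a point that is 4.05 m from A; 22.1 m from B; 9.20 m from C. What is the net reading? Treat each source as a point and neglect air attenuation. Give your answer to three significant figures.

54.8 W/m²

Each source contributes Iᵢ·(dᵢ/rᵢ)²; contributions add.
A: 56.1 × (3.00/4.05)² = 30.78 W/m²
B: 20.8 × (2.67/22.1)² = 0.3036 W/m²
C: 686 × (1.71/9.20)² = 23.70 W/m²
Total = 30.78 + 0.3036 + 23.70 = 54.78 W/m².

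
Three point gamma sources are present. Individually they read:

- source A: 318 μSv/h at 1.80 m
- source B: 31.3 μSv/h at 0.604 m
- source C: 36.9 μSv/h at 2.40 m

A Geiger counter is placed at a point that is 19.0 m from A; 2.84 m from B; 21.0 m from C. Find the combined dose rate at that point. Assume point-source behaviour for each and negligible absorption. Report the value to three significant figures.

4.75 μSv/h

By superposition, sum each source's inverse-square contribution:
A: 318 × (1.80/19.0)² = 2.854 μSv/h
B: 31.3 × (0.604/2.84)² = 1.416 μSv/h
C: 36.9 × (2.40/21.0)² = 0.4820 μSv/h
Total = 2.854 + 1.416 + 0.4820 = 4.752 μSv/h.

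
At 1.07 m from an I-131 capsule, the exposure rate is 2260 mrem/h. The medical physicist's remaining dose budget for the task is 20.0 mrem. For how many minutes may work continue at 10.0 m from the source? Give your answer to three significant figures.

46.4 min

Applying the 1/r² law, rate at 10.0 m:
2260 × (1.07/10.0)² = 2260 × 0.01145 = 25.88 mrem/h.
Stay time = 20.0 mrem ÷ 25.88 mrem/h = 0.7728 h = 46.37 min.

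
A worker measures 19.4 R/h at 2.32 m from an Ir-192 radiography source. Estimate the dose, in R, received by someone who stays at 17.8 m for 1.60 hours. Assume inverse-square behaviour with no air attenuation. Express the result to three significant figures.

Applying the 1/r² law, rate at 17.8 m:
19.4 × (2.32/17.8)² = 19.4 × 0.01699 = 0.3296 R/h.
Dose = rate × time = 0.3296 R/h × 1.600 h = 0.5274 R.

0.527 R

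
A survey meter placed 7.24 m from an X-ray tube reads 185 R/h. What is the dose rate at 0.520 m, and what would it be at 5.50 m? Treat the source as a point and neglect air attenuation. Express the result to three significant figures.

35900 R/h; 321 R/h

Since intensity falls as 1/r²,
At 0.520 m: 185 × (7.24/0.520)² = 185 × 193.9 = 35870 R/h
At 5.50 m: (0.520/5.50)² = 0.008939, so 35870 × 0.008939 = 320.6 R/h.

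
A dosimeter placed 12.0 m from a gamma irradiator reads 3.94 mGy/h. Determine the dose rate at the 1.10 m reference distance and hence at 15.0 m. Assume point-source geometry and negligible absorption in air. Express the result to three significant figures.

Since intensity falls as 1/r²,
At 1.10 m: 3.94 × (12.0/1.10)² = 3.94 × 119.0 = 468.9 mGy/h
At 15.0 m: (1.10/15.0)² = 0.005378, so 468.9 × 0.005378 = 2.522 mGy/h.

469 mGy/h; 2.52 mGy/h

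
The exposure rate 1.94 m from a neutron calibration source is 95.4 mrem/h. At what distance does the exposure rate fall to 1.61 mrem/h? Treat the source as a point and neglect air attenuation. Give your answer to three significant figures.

Using I₁d₁² = I₂d₂², d₂ = d₁·√(I₁/I₂).
I₁/I₂ = 95.4/1.61 = 59.25, so d₂ = 1.94 × √59.25 = 14.93 m.

14.9 m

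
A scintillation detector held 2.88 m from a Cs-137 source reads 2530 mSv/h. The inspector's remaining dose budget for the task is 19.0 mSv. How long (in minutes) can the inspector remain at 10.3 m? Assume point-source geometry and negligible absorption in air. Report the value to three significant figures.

5.76 min

Applying the 1/r² law, rate at 10.3 m:
2530 × (2.88/10.3)² = 2530 × 0.07818 = 197.8 mSv/h.
Stay time = 19.0 mSv ÷ 197.8 mSv/h = 0.09606 h = 5.764 min.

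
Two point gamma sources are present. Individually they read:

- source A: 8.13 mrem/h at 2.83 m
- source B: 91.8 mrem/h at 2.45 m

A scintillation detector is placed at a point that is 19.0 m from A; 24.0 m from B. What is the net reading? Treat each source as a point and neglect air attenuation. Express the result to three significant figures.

Each source contributes Iᵢ·(dᵢ/rᵢ)²; contributions add.
A: 8.13 × (2.83/19.0)² = 0.1804 mrem/h
B: 91.8 × (2.45/24.0)² = 0.9566 mrem/h
Total = 0.1804 + 0.9566 = 1.137 mrem/h.

1.14 mrem/h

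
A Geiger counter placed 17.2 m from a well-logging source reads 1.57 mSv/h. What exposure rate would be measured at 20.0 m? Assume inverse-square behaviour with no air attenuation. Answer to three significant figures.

Since intensity falls as 1/r², scaling from 17.2 m to 20.0 m:
1.57 × (17.2/20.0)² = 1.57 × 0.7396 = 1.161 mSv/h.

1.16 mSv/h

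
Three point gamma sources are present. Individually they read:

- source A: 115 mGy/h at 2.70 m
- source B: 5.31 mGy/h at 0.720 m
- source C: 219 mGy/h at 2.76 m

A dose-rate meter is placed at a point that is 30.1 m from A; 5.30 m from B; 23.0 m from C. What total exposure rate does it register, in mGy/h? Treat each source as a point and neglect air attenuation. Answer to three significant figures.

Each source contributes Iᵢ·(dᵢ/rᵢ)²; contributions add.
A: 115 × (2.70/30.1)² = 0.9253 mGy/h
B: 5.31 × (0.720/5.30)² = 0.09800 mGy/h
C: 219 × (2.76/23.0)² = 3.154 mGy/h
Total = 0.9253 + 0.09800 + 3.154 = 4.177 mGy/h.

4.18 mGy/h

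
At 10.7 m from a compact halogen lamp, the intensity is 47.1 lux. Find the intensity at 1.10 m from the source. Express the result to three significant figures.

4460 lux

Using I₁d₁² = I₂d₂², the rate at 1.10 m is
47.1 × (10.7/1.10)² = 47.1 × 94.62 = 4457 lux.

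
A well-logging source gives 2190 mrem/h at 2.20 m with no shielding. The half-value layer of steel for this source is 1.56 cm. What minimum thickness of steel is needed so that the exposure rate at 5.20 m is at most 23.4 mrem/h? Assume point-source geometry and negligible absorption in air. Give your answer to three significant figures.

6.34 cm

At 5.20 m, distance alone gives 2190 × (2.20/5.20)² = 2190 × 0.1790 = 392.0 mrem/h.
Further attenuation needed: 392.0/23.4 = 16.75.
n = log₂(16.75) = 4.066 half-value layers.
Thickness = 4.066 × 1.56 cm = 6.343 cm.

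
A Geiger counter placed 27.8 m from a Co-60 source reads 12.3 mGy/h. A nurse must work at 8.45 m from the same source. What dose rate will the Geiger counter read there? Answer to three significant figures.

By the inverse-square law, scaling from 27.8 m to 8.45 m:
12.3 × (27.8/8.45)² = 12.3 × 10.82 = 133.1 mGy/h.

133 mGy/h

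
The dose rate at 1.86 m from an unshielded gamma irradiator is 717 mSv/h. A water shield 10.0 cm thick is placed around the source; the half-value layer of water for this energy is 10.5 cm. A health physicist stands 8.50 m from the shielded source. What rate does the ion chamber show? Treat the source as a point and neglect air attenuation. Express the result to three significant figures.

Distance alone: (1.86/8.50)² = 0.04788, so 717 × 0.04788 = 34.33 mSv/h.
Shield: 10.0/10.5 = 0.9524 half-value layers → attenuation 2^(−0.9524) = 0.5168.
Combined: 34.33 × 0.5168 = 17.74 mSv/h.

17.7 mSv/h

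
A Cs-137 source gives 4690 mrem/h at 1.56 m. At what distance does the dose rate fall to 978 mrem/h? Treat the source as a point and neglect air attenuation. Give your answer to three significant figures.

Since intensity falls as 1/r², d₂ = d₁·√(I₁/I₂).
I₁/I₂ = 4690/978 = 4.796, so d₂ = 1.56 × √4.796 = 3.416 m.

3.42 m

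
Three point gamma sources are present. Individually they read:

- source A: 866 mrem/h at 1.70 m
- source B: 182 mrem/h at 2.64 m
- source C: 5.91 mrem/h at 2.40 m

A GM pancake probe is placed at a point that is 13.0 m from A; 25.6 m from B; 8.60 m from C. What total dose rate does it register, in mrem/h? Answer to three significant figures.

17.2 mrem/h

Each source contributes Iᵢ·(dᵢ/rᵢ)²; contributions add.
A: 866 × (1.70/13.0)² = 14.81 mrem/h
B: 182 × (2.64/25.6)² = 1.936 mrem/h
C: 5.91 × (2.40/8.60)² = 0.4603 mrem/h
Total = 14.81 + 1.936 + 0.4603 = 17.21 mrem/h.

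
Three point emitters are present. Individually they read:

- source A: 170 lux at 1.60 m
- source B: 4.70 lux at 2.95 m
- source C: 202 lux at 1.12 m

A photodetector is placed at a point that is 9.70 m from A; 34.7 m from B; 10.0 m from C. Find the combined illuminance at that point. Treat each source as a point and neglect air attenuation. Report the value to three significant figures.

By superposition, sum each source's inverse-square contribution:
A: 170 × (1.60/9.70)² = 4.625 lux
B: 4.70 × (2.95/34.7)² = 0.03397 lux
C: 202 × (1.12/10.0)² = 2.534 lux
Total = 4.625 + 0.03397 + 2.534 = 7.193 lux.

7.19 lux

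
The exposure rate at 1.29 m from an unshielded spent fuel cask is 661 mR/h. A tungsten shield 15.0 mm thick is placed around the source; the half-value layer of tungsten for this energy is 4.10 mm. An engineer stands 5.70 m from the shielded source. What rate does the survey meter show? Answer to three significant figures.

Distance alone: (1.29/5.70)² = 0.05122, so 661 × 0.05122 = 33.86 mR/h.
Shield: 15.0/4.10 = 3.659 half-value layers → attenuation 2^(−3.659) = 0.07916.
Combined: 33.86 × 0.07916 = 2.680 mR/h.

2.68 mR/h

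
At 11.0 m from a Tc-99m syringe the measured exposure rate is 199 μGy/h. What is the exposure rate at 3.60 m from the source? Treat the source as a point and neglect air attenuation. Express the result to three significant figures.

1860 μGy/h

Applying the 1/r² law, scaling from 11.0 m to 3.60 m:
199 × (11.0/3.60)² = 199 × 9.336 = 1858 μGy/h.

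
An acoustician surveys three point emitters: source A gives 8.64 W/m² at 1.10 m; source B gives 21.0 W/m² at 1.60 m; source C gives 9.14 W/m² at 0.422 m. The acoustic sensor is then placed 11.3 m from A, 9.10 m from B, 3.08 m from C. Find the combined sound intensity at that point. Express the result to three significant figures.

0.903 W/m²

Each source contributes Iᵢ·(dᵢ/rᵢ)²; contributions add.
A: 8.64 × (1.10/11.3)² = 0.08187 W/m²
B: 21.0 × (1.60/9.10)² = 0.6492 W/m²
C: 9.14 × (0.422/3.08)² = 0.1716 W/m²
Total = 0.08187 + 0.6492 + 0.1716 = 0.9027 W/m².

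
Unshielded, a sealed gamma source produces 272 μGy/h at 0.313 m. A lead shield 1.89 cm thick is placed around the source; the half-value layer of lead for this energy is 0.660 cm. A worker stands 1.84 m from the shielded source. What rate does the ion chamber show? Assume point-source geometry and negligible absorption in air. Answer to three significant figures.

1.08 μGy/h

Distance alone: (0.313/1.84)² = 0.02894, so 272 × 0.02894 = 7.872 μGy/h.
Shield: 1.89/0.660 = 2.864 half-value layers → attenuation 2^(−2.864) = 0.1374.
Combined: 7.872 × 0.1374 = 1.082 μGy/h.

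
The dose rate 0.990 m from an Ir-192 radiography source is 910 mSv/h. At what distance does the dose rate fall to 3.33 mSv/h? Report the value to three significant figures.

Intensity scales as (d₁/d₂)², so d₂ = d₁·√(I₁/I₂).
I₁/I₂ = 910/3.33 = 273.3, so d₂ = 0.990 × √273.3 = 16.37 m.

16.4 m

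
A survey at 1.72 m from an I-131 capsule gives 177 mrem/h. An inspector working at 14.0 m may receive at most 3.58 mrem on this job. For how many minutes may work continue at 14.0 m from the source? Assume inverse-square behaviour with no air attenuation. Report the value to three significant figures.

80.4 min

Intensity scales as (d₁/d₂)², so rate at 14.0 m:
177 × (1.72/14.0)² = 177 × 0.01509 = 2.671 mrem/h.
Stay time = 3.58 mrem ÷ 2.671 mrem/h = 1.340 h = 80.40 min.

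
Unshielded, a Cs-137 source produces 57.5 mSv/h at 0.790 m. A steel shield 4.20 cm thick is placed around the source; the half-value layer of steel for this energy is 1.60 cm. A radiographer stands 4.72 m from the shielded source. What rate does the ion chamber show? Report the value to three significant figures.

Distance alone: 57.5 × (0.790/4.72)² = 57.5 × 0.02801 = 1.611 mSv/h.
Shield: 4.20/1.60 = 2.625 half-value layers → attenuation 2^(−2.625) = 0.1621.
Combined: 1.611 × 0.1621 = 0.2611 mSv/h.

0.261 mSv/h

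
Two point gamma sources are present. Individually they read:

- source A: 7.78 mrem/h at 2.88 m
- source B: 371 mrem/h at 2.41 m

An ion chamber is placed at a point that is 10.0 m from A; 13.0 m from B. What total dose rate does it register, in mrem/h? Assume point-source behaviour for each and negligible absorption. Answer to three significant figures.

Each source contributes Iᵢ·(dᵢ/rᵢ)²; contributions add.
A: 7.78 × (2.88/10.0)² = 0.6453 mrem/h
B: 371 × (2.41/13.0)² = 12.75 mrem/h
Total = 0.6453 + 12.75 = 13.40 mrem/h.

13.4 mrem/h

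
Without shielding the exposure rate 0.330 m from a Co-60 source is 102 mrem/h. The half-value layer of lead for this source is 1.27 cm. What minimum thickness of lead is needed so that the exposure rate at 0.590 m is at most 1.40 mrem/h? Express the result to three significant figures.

At 0.590 m, distance alone gives (0.330/0.590)² = 0.3128, so 102 × 0.3128 = 31.91 mrem/h.
Further attenuation needed: 31.91/1.40 = 22.79.
n = log₂(22.79) = 4.510 half-value layers.
Thickness = 4.510 × 1.27 cm = 5.728 cm.

5.73 cm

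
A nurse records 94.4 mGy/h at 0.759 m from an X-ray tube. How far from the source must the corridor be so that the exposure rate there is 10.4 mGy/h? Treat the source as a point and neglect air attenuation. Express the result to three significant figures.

2.29 m

Intensity scales as (d₁/d₂)², so d₂ = d₁·√(I₁/I₂).
I₁/I₂ = 94.4/10.4 = 9.077, so d₂ = 0.759 × √9.077 = 2.287 m.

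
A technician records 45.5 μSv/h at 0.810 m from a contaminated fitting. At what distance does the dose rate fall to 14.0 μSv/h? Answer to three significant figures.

1.46 m

Applying the 1/r² law, d₂ = d₁·√(I₁/I₂).
I₁/I₂ = 45.5/14.0 = 3.250, so d₂ = 0.810 × √3.250 = 1.460 m.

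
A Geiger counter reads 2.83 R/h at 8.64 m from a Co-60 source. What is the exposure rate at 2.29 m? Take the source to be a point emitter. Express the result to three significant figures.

Since intensity falls as 1/r², the rate at 2.29 m is
(8.64/2.29)² = 14.23, so 2.83 × 14.23 = 40.27 R/h.

40.3 R/h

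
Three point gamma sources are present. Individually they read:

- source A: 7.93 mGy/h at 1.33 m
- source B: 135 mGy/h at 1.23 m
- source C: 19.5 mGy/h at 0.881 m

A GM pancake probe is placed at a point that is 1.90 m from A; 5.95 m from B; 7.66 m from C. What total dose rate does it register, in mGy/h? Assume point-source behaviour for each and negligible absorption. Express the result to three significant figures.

Each source contributes Iᵢ·(dᵢ/rᵢ)²; contributions add.
A: 7.93 × (1.33/1.90)² = 3.886 mGy/h
B: 135 × (1.23/5.95)² = 5.769 mGy/h
C: 19.5 × (0.881/7.66)² = 0.2579 mGy/h
Total = 3.886 + 5.769 + 0.2579 = 9.913 mGy/h.

9.91 mGy/h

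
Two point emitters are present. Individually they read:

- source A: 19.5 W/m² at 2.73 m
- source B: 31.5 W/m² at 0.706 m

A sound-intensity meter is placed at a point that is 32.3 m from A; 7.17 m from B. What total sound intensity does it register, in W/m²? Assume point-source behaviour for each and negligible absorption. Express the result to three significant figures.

0.445 W/m²

Each source contributes Iᵢ·(dᵢ/rᵢ)²; contributions add.
A: 19.5 × (2.73/32.3)² = 0.1393 W/m²
B: 31.5 × (0.706/7.17)² = 0.3054 W/m²
Total = 0.1393 + 0.3054 = 0.4447 W/m².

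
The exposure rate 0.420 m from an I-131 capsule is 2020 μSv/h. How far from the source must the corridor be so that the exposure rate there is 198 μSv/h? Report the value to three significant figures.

Applying the 1/r² law, d₂ = d₁·√(I₁/I₂).
I₁/I₂ = 2020/198 = 10.20, so d₂ = 0.420 × √10.20 = 1.341 m.

1.34 m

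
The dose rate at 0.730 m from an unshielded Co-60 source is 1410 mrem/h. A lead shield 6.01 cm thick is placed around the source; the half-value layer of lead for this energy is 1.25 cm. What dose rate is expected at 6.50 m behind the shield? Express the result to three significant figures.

Distance alone: 1410 × (0.730/6.50)² = 1410 × 0.01261 = 17.78 mrem/h.
Shield: 6.01/1.25 = 4.808 half-value layers → attenuation 2^(−4.808) = 0.03570.
Combined: 17.78 × 0.03570 = 0.6347 mrem/h.

0.635 mrem/h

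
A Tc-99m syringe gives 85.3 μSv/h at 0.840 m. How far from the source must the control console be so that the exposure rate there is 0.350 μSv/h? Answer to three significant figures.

13.1 m

By the inverse-square law, d₂ = d₁·√(I₁/I₂).
I₁/I₂ = 85.3/0.350 = 243.7, so d₂ = 0.840 × √243.7 = 13.11 m.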